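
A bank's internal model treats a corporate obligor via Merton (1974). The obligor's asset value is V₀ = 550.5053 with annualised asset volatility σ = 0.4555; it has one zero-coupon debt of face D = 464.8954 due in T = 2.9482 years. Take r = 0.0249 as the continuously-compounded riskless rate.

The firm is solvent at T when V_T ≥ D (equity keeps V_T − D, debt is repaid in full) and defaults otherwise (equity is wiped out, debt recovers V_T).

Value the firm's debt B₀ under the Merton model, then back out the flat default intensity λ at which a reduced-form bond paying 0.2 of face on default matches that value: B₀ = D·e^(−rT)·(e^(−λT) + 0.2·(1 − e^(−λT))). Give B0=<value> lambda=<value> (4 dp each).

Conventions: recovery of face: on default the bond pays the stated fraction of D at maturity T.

Apply the equity-as-call identities (strike 464.8954, horizon 2.9482 years):
d₁ = [ln(V₀/D) + (r + σ²/2)T] / (σ√T)
   = [ln(550.5053/464.8954) + (0.0249 + 0.5·0.4555²)·2.9482] / (0.4555·√2.9482)
   = [0.169024 + 0.379257] / 0.782108 = 0.701030
d₂ = d₁ − σ√T = 0.701030 − 0.782108 = -0.081079
N(d₁) = 0.758358,  N(d₂) = 0.467690,  e^(−rT) = 0.929220
E₀ = V₀·N(d₁) − D·e^(−rT)·N(d₂)
   = 550.5053·0.758358 − 464.8954·0.929220·0.467690 = 215.442707
B₀ = V₀ − E₀ = 550.5053 − 215.442707 = 335.062593
e^(−λT) = (B₀·e^(rT)/D − 0.2)/(1 − 0.2) = (335.0626·1.076172/464.8954 − 0.2)/0.8 = 0.71953246
λ = −ln(0.71953246)/2.9482 = 0.111646

B0=335.0626 lambda=0.1116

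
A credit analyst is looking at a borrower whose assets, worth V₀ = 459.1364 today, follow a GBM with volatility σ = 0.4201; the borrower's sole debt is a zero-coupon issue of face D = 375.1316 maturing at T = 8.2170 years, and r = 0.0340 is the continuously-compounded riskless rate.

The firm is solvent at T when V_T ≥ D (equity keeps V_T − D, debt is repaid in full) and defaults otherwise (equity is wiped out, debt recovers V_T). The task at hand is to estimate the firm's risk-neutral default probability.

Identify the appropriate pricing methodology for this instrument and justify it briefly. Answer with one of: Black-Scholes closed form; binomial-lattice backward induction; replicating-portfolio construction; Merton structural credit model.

framework: Merton structural credit model

Key observation: with the firm-asset dynamics (V₀ = 459.1364) and a single zero-coupon liability of face 375.1316 given, debt value, spread, and default probability all derive from the option view of the balance sheet.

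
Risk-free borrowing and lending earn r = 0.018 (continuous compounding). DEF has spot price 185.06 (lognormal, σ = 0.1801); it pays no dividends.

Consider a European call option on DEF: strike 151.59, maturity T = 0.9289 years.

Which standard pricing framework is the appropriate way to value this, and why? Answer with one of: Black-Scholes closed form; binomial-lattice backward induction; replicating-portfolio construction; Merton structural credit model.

framework: Black-Scholes closed form

Key observation: the instrument is a plain European call (strike 151.59) on a lognormal asset; the exact continuous-time formula applies directly.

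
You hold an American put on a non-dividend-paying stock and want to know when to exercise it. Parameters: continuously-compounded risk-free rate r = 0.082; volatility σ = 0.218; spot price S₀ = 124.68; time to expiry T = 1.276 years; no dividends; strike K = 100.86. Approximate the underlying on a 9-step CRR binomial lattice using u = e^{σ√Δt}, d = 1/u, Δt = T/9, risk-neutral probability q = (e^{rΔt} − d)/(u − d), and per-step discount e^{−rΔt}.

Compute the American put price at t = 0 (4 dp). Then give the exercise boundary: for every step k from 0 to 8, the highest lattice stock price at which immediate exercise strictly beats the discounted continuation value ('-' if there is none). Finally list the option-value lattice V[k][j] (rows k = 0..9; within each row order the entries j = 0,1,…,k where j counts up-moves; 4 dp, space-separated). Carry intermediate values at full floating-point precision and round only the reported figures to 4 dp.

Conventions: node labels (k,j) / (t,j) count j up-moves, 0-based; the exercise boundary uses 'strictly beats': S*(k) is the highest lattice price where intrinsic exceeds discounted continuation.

Δt=0.14178, u=1.08555, d=0.92119, q=0.55064, disc=e^(-rΔt)=0.98844
k=9 terminal: V=max(K-S,0) → 41.2996 30.6732 18.1510 3.3946 0.0000 0.0000 0.0000 0.0000 0.0000 0.0000
k=8: j=0 S=64.6556 intr=36.2044 cont=35.0386 V=36.2044[EX]; j=1 S=76.1911 intr=24.6689 cont=23.5032 V=24.6689[EX]; j=2 S=89.7845 intr=11.0755 cont=9.9097 V=11.0755[EX]; j=3 S=105.8033 intr=0.0000 cont=1.5078 V=1.5078[hold]; j=4 S=124.6800 intr=0.0000 cont=0.0000 V=0.0000[hold]; j=5 S=146.9246 intr=0.0000 cont=0.0000 V=0.0000[hold]; j=6 S=173.1378 intr=0.0000 cont=0.0000 V=0.0000[hold]; j=7 S=204.0279 intr=0.0000 cont=0.0000 V=0.0000[hold]; j=8 S=240.4292 intr=0.0000 cont=0.0000 V=0.0000[hold]  S*(8)=89.7845
k=7: j=0 S=70.1868 intr=30.6732 cont=29.5075 V=30.6732[EX]; j=1 S=82.7090 intr=18.1510 cont=16.9852 V=18.1510[EX]; j=2 S=97.4654 intr=3.3946 cont=5.7400 V=5.7400[hold]; j=3 S=114.8545 intr=0.0000 cont=0.6697 V=0.6697[hold]; j=4 S=135.3461 intr=0.0000 cont=0.0000 V=0.0000[hold]; j=5 S=159.4936 intr=0.0000 cont=0.0000 V=0.0000[hold]; j=6 S=187.9493 intr=0.0000 cont=0.0000 V=0.0000[hold]; j=7 S=221.4820 intr=0.0000 cont=0.0000 V=0.0000[hold]  S*(7)=82.7090
k=6: j=0 S=76.1911 intr=24.6689 cont=23.5032 V=24.6689[EX]; j=1 S=89.7845 intr=11.0755 cont=11.1862 V=11.1862[hold]; j=2 S=105.8033 intr=0.0000 cont=2.9140 V=2.9140[hold]; j=3 S=124.6800 intr=0.0000 cont=0.2975 V=0.2975[hold]; j=4 S=146.9246 intr=0.0000 cont=0.0000 V=0.0000[hold]; j=5 S=173.1378 intr=0.0000 cont=0.0000 V=0.0000[hold]; j=6 S=204.0279 intr=0.0000 cont=0.0000 V=0.0000[hold]  S*(6)=76.1911
k=5: j=0 S=82.7090 intr=18.1510 cont=17.0455 V=18.1510[EX]; j=1 S=97.4654 intr=3.3946 cont=6.5546 V=6.5546[hold]; j=2 S=114.8545 intr=0.0000 cont=1.4562 V=1.4562[hold]; j=3 S=135.3461 intr=0.0000 cont=0.1321 V=0.1321[hold]; j=4 S=159.4936 intr=0.0000 cont=0.0000 V=0.0000[hold]; j=5 S=187.9493 intr=0.0000 cont=0.0000 V=0.0000[hold]  S*(5)=82.7090
k=4: j=0 S=89.7845 intr=11.0755 cont=11.6295 V=11.6295[hold]; j=1 S=105.8033 intr=0.0000 cont=3.7039 V=3.7039[hold]; j=2 S=124.6800 intr=0.0000 cont=0.7187 V=0.7187[hold]; j=3 S=146.9246 intr=0.0000 cont=0.0587 V=0.0587[hold]; j=4 S=173.1378 intr=0.0000 cont=0.0000 V=0.0000[hold]  S*(4)=-
k=3: j=0 S=97.4654 intr=3.3946 cont=7.1814 V=7.1814[hold]; j=1 S=114.8545 intr=0.0000 cont=2.0363 V=2.0363[hold]; j=2 S=135.3461 intr=0.0000 cont=0.3512 V=0.3512[hold]; j=3 S=159.4936 intr=0.0000 cont=0.0261 V=0.0261[hold]  S*(3)=-
k=2: j=0 S=105.8033 intr=0.0000 cont=4.2980 V=4.2980[hold]; j=1 S=124.6800 intr=0.0000 cont=1.0956 V=1.0956[hold]; j=2 S=146.9246 intr=0.0000 cont=0.1702 V=0.1702[hold]  S*(2)=-
k=1: j=0 S=114.8545 intr=0.0000 cont=2.5054 V=2.5054[hold]; j=1 S=135.3461 intr=0.0000 cont=0.5792 V=0.5792[hold]  S*(1)=-
k=0: j=0 S=124.6800 intr=0.0000 cont=1.4281 V=1.4281[hold]  S*(0)=-

price = 1.4281
boundary = - - - - - 82.7090 76.1911 82.7090 89.7845
tree:
1.4281
2.5054 0.5792
4.2980 1.0956 0.1702
7.1814 2.0363 0.3512 0.0261
11.6295 3.7039 0.7187 0.0587 0.0000
18.1510 6.5546 1.4562 0.1321 0.0000 0.0000
24.6689 11.1862 2.9140 0.2975 0.0000 0.0000 0.0000
30.6732 18.1510 5.7400 0.6697 0.0000 0.0000 0.0000 0.0000
36.2044 24.6689 11.0755 1.5078 0.0000 0.0000 0.0000 0.0000 0.0000
41.2996 30.6732 18.1510 3.3946 0.0000 0.0000 0.0000 0.0000 0.0000 0.0000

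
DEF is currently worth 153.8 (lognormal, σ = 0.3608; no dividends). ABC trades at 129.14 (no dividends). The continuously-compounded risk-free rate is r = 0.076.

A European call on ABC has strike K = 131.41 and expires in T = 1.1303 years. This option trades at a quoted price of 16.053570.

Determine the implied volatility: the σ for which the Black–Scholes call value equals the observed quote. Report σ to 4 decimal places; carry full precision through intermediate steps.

sigma = 0.2133

At σ = 0.2133 the Black–Scholes value reproduces the quote:
σ√T = 0.2133·√1.1303 = 0.226771
d₁ = (ln(S/K) + (r+σ²/2)T) / (σ√T) = (ln(129.14/131.41) + (0.076+0.2133²/2)·1.1303) / 0.226771 = (-0.017425 + 0.111615) / 0.226771 = 0.415354
d₂ = d₁ − σ√T = 0.415354 − 0.226771 = 0.188583
e^{−rT} = 0.917683
N(d₁) = 0.661059,  N(d₂) = 0.574790
V = S·N(d₁) − K·e^{−rT}·N(d₂) = 85.369101 − 69.315531 = 16.053570 (matching the quote); vega is positive throughout, so no other σ reproduces this price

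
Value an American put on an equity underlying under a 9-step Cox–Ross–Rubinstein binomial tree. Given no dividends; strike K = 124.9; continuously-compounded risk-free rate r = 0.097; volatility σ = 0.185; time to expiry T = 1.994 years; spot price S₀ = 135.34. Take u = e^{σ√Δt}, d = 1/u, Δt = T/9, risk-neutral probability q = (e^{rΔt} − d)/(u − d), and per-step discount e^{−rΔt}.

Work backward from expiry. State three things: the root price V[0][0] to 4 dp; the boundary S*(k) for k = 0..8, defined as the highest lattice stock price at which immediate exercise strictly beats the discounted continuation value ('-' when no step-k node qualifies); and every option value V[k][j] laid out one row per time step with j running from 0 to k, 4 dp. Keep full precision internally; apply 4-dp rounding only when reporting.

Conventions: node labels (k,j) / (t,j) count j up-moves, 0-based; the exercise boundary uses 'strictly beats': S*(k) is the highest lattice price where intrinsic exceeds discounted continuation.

Δt=0.22156, u=1.09098, d=0.91660, q=0.60282, disc=e^(-rΔt)=0.97874
k=9 terminal: V=max(K-S,0) → 63.0891 51.3300 37.3338 20.6749 0.8467 0.0000 0.0000 0.0000 0.0000 0.0000
k=8: j=0 S=67.4346 intr=57.4654 cont=54.8098 V=57.4654[EX]; j=1 S=80.2636 intr=44.6364 cont=41.9808 V=44.6364[EX]; j=2 S=95.5333 intr=29.3667 cont=26.7112 V=29.3667[EX]; j=3 S=113.7078 intr=11.1922 cont=8.5366 V=11.1922[EX]; j=4 S=135.3400 intr=0.0000 cont=0.3291 V=0.3291[hold]; j=5 S=161.0875 intr=0.0000 cont=0.0000 V=0.0000[hold]; j=6 S=191.7334 intr=0.0000 cont=0.0000 V=0.0000[hold]; j=7 S=228.2094 intr=0.0000 cont=0.0000 V=0.0000[hold]; j=8 S=271.6247 intr=0.0000 cont=0.0000 V=0.0000[hold]  S*(8)=113.7078
k=7: j=0 S=73.5700 intr=51.3300 cont=48.6744 V=51.3300[EX]; j=1 S=87.5662 intr=37.3338 cont=34.6782 V=37.3338[EX]; j=2 S=104.2251 intr=20.6749 cont=18.0193 V=20.6749[EX]; j=3 S=124.0533 intr=0.8467 cont=4.5450 V=4.5450[hold]; j=4 S=147.6536 intr=0.0000 cont=0.1280 V=0.1280[hold]; j=5 S=175.7437 intr=0.0000 cont=0.0000 V=0.0000[hold]; j=6 S=209.1778 intr=0.0000 cont=0.0000 V=0.0000[hold]; j=7 S=248.9725 intr=0.0000 cont=0.0000 V=0.0000[hold]  S*(7)=104.2251
k=6: j=0 S=80.2636 intr=44.6364 cont=41.9808 V=44.6364[EX]; j=1 S=95.5333 intr=29.3667 cont=26.7112 V=29.3667[EX]; j=2 S=113.7078 intr=11.1922 cont=10.7186 V=11.1922[EX]; j=3 S=135.3400 intr=0.0000 cont=1.8423 V=1.8423[hold]; j=4 S=161.0875 intr=0.0000 cont=0.0497 V=0.0497[hold]; j=5 S=191.7334 intr=0.0000 cont=0.0000 V=0.0000[hold]; j=6 S=228.2094 intr=0.0000 cont=0.0000 V=0.0000[hold]  S*(6)=113.7078
k=5: j=0 S=87.5662 intr=37.3338 cont=34.6782 V=37.3338[EX]; j=1 S=104.2251 intr=20.6749 cont=18.0193 V=20.6749[EX]; j=2 S=124.0533 intr=0.8467 cont=5.4377 V=5.4377[hold]; j=3 S=147.6536 intr=0.0000 cont=0.7455 V=0.7455[hold]; j=4 S=175.7437 intr=0.0000 cont=0.0193 V=0.0193[hold]; j=5 S=209.1778 intr=0.0000 cont=0.0000 V=0.0000[hold]  S*(5)=104.2251
k=4: j=0 S=95.5333 intr=29.3667 cont=26.7112 V=29.3667[EX]; j=1 S=113.7078 intr=11.1922 cont=11.2453 V=11.2453[hold]; j=2 S=135.3400 intr=0.0000 cont=2.5537 V=2.5537[hold]; j=3 S=161.0875 intr=0.0000 cont=0.3012 V=0.3012[hold]; j=4 S=191.7334 intr=0.0000 cont=0.0075 V=0.0075[hold]  S*(4)=95.5333
k=3: j=0 S=104.2251 intr=20.6749 cont=18.0506 V=20.6749[EX]; j=1 S=124.0533 intr=0.8467 cont=5.8781 V=5.8781[hold]; j=2 S=147.6536 intr=0.0000 cont=1.1704 V=1.1704[hold]; j=3 S=175.7437 intr=0.0000 cont=0.1215 V=0.1215[hold]  S*(3)=104.2251
k=2: j=0 S=113.7078 intr=11.1922 cont=11.5051 V=11.5051[hold]; j=1 S=135.3400 intr=0.0000 cont=2.9756 V=2.9756[hold]; j=2 S=161.0875 intr=0.0000 cont=0.5267 V=0.5267[hold]  S*(2)=-
k=1: j=0 S=124.0533 intr=0.8467 cont=6.2281 V=6.2281[hold]; j=1 S=147.6536 intr=0.0000 cont=1.4675 V=1.4675[hold]  S*(1)=-
k=0: j=0 S=135.3400 intr=0.0000 cont=3.2869 V=3.2869[hold]  S*(0)=-

price = 3.2869
boundary = - - - 104.2251 95.5333 104.2251 113.7078 104.2251 113.7078
tree:
3.2869
6.2281 1.4675
11.5051 2.9756 0.5267
20.6749 5.8781 1.1704 0.1215
29.3667 11.2453 2.5537 0.3012 0.0075
37.3338 20.6749 5.4377 0.7455 0.0193 0.0000
44.6364 29.3667 11.1922 1.8423 0.0497 0.0000 0.0000
51.3300 37.3338 20.6749 4.5450 0.1280 0.0000 0.0000 0.0000
57.4654 44.6364 29.3667 11.1922 0.3291 0.0000 0.0000 0.0000 0.0000
63.0891 51.3300 37.3338 20.6749 0.8467 0.0000 0.0000 0.0000 0.0000 0.0000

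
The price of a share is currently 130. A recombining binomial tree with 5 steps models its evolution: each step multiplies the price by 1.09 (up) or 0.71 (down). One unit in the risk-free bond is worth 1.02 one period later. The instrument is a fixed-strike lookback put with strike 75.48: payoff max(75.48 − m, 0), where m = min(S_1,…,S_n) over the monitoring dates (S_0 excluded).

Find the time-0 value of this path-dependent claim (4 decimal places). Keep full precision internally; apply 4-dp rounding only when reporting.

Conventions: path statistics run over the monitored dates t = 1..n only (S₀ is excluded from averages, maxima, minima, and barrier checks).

price = 1.3272

Under the martingale measure an up-move has probability p* = 0.8158; value the claim as the probability-weighted average of per-path payoffs, discounted 5 periods at R = 1.02.
Enumerate all 2^5 = 32 price paths (U = up ×1.09, D = down ×0.71); each path with k up-moves has probability p*^k·(1−p*)^(5−k).
DDDDD: m=23.4550, payoff=52.0250, prob=0.000212
UDDDD: m=36.0084, payoff=39.4716, prob=0.000939
DUDDD: m=36.0084, payoff=39.4716, prob=0.000939
UUDDD: m=55.2804, payoff=20.1996, prob=0.004160
DDUDD: m=36.0084, payoff=39.4716, prob=0.000939
UDUDD: m=55.2804, payoff=20.1996, prob=0.004160
DUUDD: m=55.2804, payoff=20.1996, prob=0.004160
UUUDD: m=84.8671, payoff=0.0000, prob=0.018423
DDDUD: m=36.0084, payoff=39.4716, prob=0.000939
UDDUD: m=55.2804, payoff=20.1996, prob=0.004160
DUDUD: m=55.2804, payoff=20.1996, prob=0.004160
UUDUD: m=84.8671, payoff=0.0000, prob=0.018423
DDUUD: m=55.2804, payoff=20.1996, prob=0.004160
UDUUD: m=84.8671, payoff=0.0000, prob=0.018423
DUUUD: m=84.8671, payoff=0.0000, prob=0.018423
UUUUD: m=130.2890, payoff=0.0000, prob=0.081588
DDDDU: m=33.0352, payoff=42.4448, prob=0.000939
UDDDU: m=50.7160, payoff=24.7640, prob=0.004160
DUDDU: m=50.7160, payoff=24.7640, prob=0.004160
UUDDU: m=77.8598, payoff=0.0000, prob=0.018423
DDUDU: m=50.7160, payoff=24.7640, prob=0.004160
UDUDU: m=77.8598, payoff=0.0000, prob=0.018423
DUUDU: m=77.8598, payoff=0.0000, prob=0.018423
UUUDU: m=119.5312, payoff=0.0000, prob=0.081588
DDDUU: m=46.5284, payoff=28.9516, prob=0.004160
UDDUU: m=71.4310, payoff=4.0490, prob=0.018423
DUDUU: m=71.4310, payoff=4.0490, prob=0.018423
UUDUU: m=109.6616, payoff=0.0000, prob=0.081588
DDUUU: m=65.5330, payoff=9.9470, prob=0.018423
UDUUU: m=100.6070, payoff=0.0000, prob=0.081588
DUUUU: m=92.3000, payoff=0.0000, prob=0.081588
UUUUU: m=141.7000, payoff=0.0000, prob=0.361319
Price = Σ prob·payoff / R^5 = 1.465355 / 1.104081 = 1.3272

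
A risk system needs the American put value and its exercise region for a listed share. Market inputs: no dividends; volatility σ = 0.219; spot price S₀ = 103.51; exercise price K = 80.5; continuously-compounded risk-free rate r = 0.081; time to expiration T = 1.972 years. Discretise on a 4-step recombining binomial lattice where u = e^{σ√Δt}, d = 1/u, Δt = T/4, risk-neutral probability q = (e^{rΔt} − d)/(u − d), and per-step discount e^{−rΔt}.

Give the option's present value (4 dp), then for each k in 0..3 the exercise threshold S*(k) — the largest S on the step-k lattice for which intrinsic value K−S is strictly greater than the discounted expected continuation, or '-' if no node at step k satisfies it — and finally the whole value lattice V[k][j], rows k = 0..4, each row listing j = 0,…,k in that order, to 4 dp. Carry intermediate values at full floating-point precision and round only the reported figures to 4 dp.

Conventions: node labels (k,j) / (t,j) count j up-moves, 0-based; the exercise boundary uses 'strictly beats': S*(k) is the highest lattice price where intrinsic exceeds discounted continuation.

price = 1.3553
boundary = - - - 65.2589
tree:
1.3553
3.0884 0.2616
6.9303 0.6700 0.0000
15.2411 1.7157 0.0000 0.0000
24.5424 4.3937 0.0000 0.0000 0.0000

params: Δt=0.49300 u=1.16622 d=0.85747 q=0.59359 e^(-rΔt)=0.96085
t_4 payoffs: 24.5424 4.3937 0.0000 0.0000 0.0000
t_3: node(3,0) S=65.2589 payoff=15.2411 vs cont=12.0898 → 15.2411 [stop]  node(3,1) S=88.7568 payoff=0.0000 vs cont=1.7157 → 1.7157 [wait]  node(3,2) S=120.7155 payoff=0.0000 vs cont=0.0000 → 0.0000 [wait]  node(3,3) S=164.1817 payoff=0.0000 vs cont=0.0000 → 0.0000 [wait]  ⇒ S*(3)=65.2589
t_2: node(2,0) S=76.1063 payoff=4.3937 vs cont=6.9303 → 6.9303 [wait]  node(2,1) S=103.5100 payoff=0.0000 vs cont=0.6700 → 0.6700 [wait]  node(2,2) S=140.7810 payoff=0.0000 vs cont=0.0000 → 0.0000 [wait]  ⇒ S*(2)=-
t_1: node(1,0) S=88.7568 payoff=0.0000 vs cont=3.0884 → 3.0884 [wait]  node(1,1) S=120.7155 payoff=0.0000 vs cont=0.2616 → 0.2616 [wait]  ⇒ S*(1)=-
t_0: node(0,0) S=103.5100 payoff=0.0000 vs cont=1.3553 → 1.3553 [wait]  ⇒ S*(0)=-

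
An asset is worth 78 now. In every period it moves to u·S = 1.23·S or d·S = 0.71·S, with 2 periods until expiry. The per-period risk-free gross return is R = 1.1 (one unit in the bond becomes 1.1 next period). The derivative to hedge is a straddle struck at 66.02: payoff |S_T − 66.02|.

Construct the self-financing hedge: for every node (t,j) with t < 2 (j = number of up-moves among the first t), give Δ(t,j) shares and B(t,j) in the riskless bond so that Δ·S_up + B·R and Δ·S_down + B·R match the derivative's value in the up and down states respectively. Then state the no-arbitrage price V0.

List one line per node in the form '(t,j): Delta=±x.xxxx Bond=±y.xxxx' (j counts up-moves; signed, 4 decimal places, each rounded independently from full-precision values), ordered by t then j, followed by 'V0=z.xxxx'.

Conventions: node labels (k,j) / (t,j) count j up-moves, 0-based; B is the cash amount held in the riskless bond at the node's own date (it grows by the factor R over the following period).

The replicating-portfolio and risk-neutral prices coincide; use p* = (1.1−0.71)/(1.23−0.71) = 0.7500 for the latter.
Payoffs at expiry: V(2,0)=26.7002, V(2,1)=2.0974, V(2,2)=51.9862
(1,0): S=55.3800. Δ = (V_up−V_dn)/(S_up−S_dn) = (2.0974−26.7002)/(68.1174−39.3198) = -0.8543. V = [p*·2.0974 + (1−p*)·26.7002]/1.1 = 7.4983. B = V − Δ·S = 54.8113.
(1,1): S=95.9400. Δ = (V_up−V_dn)/(S_up−S_dn) = (51.9862−2.0974)/(118.0062−68.1174) = 1.0000. V = [p*·51.9862 + (1−p*)·2.0974]/1.1 = 35.9218. B = V − Δ·S = -60.0182.
(0,0): S=78.0000. Δ = (V_up−V_dn)/(S_up−S_dn) = (35.9218−7.4983)/(95.9400−55.3800) = 0.7008. V = [p*·35.9218 + (1−p*)·7.4983]/1.1 = 26.1963. B = V − Δ·S = -28.4644.
Verification: the root portfolio costs Δ(0,0)·S0 + B(0,0) = 26.1963, matching V0.

(0,0): Delta=0.7008 Bond=-28.4644
(1,0): Delta=-0.8543 Bond=54.8113
(1,1): Delta=1.0000 Bond=-60.0182
V0=26.1963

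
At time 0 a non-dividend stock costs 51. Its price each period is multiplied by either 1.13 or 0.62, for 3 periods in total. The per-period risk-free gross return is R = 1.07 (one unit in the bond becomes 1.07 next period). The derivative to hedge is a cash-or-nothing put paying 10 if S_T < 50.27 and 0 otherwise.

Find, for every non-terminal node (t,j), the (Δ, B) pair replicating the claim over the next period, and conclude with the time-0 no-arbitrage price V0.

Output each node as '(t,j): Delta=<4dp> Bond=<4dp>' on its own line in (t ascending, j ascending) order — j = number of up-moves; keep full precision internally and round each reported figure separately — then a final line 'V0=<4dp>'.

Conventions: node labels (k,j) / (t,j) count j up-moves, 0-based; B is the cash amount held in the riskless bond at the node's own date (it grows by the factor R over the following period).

(0,0): Delta=-0.2614 Bond=15.8890
(1,0): Delta=0.0000 Bond=8.7344
(1,1): Delta=-0.2806 Bond=18.1035
(2,0): Delta=0.0000 Bond=9.3458
(2,1): Delta=0.0000 Bond=9.3458
(2,2): Delta=-0.3011 Bond=20.7073
V0=2.5554

Arbitrage-free pricing uses the up-move probability p* = (R−d)/(u−d) = 0.8824, discounting each step at R = 1.07.
Payoffs at expiry: V(3,0)=10.0000, V(3,1)=10.0000, V(3,2)=10.0000, V(3,3)=0.0000
  t=2,j=0: stock 19.6044 → up 22.1530 (V=10.0000), down 12.1547 (V=10.0000). Price 9.3458; hedge Δ=0.0000, bond B=9.3458.
  t=2,j=1: stock 35.7306 → up 40.3756 (V=10.0000), down 22.1530 (V=10.0000). Price 9.3458; hedge Δ=0.0000, bond B=9.3458.
  t=2,j=2: stock 65.1219 → up 73.5877 (V=0.0000), down 40.3756 (V=10.0000). Price 1.0995; hedge Δ=-0.3011, bond B=20.7073.
  t=1,j=0: stock 31.6200 → up 35.7306 (V=9.3458), down 19.6044 (V=9.3458). Price 8.7344; hedge Δ=0.0000, bond B=8.7344.
  t=1,j=1: stock 57.6300 → up 65.1219 (V=1.0995), down 35.7306 (V=9.3458). Price 1.9343; hedge Δ=-0.2806, bond B=18.1035.
  t=0,j=0: stock 51.0000 → up 57.6300 (V=1.9343), down 31.6200 (V=8.7344). Price 2.5554; hedge Δ=-0.2614, bond B=15.8890.
As a check, the time-0 holding Δ(0,0)·S0 + B(0,0) comes to 2.5554 — exactly V0.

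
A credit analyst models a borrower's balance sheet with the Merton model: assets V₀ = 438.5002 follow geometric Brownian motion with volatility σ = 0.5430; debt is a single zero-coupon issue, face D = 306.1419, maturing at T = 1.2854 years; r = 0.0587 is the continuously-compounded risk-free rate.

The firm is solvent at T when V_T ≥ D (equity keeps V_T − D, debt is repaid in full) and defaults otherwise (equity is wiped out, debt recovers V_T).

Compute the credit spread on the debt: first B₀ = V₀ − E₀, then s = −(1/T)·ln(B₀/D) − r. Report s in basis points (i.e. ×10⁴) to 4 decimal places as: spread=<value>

Apply the equity-as-call identities (strike 306.1419, horizon 1.2854 years):
d₁ = [ln(V₀/D) + (r + σ²/2)T] / (σ√T)
   = [ln(438.5002/306.1419) + (0.0587 + 0.5·0.5430²)·1.2854] / (0.5430·√1.2854)
   = [0.359312 + 0.264952] / 0.615629 = 1.014026
d₂ = d₁ − σ√T = 1.014026 − 0.615629 = 0.398398
N(d₁) = 0.844715,  N(d₂) = 0.654831,  e^(−rT) = 0.927323
E₀ = V₀·N(d₁) − D·e^(−rT)·N(d₂)
   = 438.5002·0.844715 − 306.1419·0.927323·0.654831 = 184.505918
B₀ = V₀ − E₀ = 438.5002 − 184.505918 = 253.994282
spread = −(1/T)·ln(B₀/D) − r = −(1/1.2854)·ln(253.994282/306.1419) − 0.0587 = 0.08657537
in basis points: 0.08657537 × 10⁴ = 865.7537 bp

spread=865.7537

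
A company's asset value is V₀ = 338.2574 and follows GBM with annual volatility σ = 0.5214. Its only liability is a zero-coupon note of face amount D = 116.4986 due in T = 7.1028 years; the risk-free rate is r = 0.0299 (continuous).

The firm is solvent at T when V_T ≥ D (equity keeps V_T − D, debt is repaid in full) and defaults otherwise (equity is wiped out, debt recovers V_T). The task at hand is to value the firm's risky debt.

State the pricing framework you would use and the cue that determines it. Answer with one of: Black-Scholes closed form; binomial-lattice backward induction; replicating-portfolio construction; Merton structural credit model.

framework: Merton structural credit model

Key observation: the question is about default risk generated by asset-value dynamics against a debt face of 116.4986 — the structural framework prices exactly that.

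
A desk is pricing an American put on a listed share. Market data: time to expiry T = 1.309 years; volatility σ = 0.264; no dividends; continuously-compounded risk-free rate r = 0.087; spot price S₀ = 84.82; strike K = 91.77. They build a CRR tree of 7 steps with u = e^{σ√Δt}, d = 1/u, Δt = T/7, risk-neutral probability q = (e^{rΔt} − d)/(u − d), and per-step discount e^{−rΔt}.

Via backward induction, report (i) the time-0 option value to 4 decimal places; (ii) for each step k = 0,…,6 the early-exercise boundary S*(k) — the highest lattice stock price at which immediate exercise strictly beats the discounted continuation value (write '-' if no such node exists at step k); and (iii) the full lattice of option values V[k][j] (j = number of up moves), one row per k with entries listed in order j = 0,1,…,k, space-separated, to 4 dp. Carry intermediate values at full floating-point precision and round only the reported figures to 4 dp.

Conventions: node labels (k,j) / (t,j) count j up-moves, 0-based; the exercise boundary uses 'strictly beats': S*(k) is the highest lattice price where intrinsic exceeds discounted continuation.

price = 10.3326
boundary = - - 67.5053 75.6690 67.5053 75.6690 67.5053
tree:
10.3326
16.1484 5.7533
24.2647 9.8099 2.5153
31.5477 16.1010 4.8151 0.6571
38.0449 24.2647 8.9749 1.4619 0.0000
43.8412 31.5477 16.1010 3.2526 0.0000 0.0000
49.0121 38.0449 24.2647 7.2367 0.0000 0.0000 0.0000
53.6251 43.8412 31.5477 16.1010 0.0000 0.0000 0.0000 0.0000

params: Δt=0.18700 u=1.12093 d=0.89211 q=0.54317 e^(-rΔt)=0.98386
t_7 payoffs: 53.6251 43.8412 31.5477 16.1010 0.0000 0.0000 0.0000 0.0000
t_6: node(6,0) S=42.7579 payoff=49.0121 vs cont=47.5312 → 49.0121 [stop]  node(6,1) S=53.7251 payoff=38.0449 vs cont=36.5640 → 38.0449 [stop]  node(6,2) S=67.5053 payoff=24.2647 vs cont=22.7838 → 24.2647 [stop]  node(6,3) S=84.8200 payoff=6.9500 vs cont=7.2367 → 7.2367 [wait]  node(6,4) S=106.5759 payoff=0.0000 vs cont=0.0000 → 0.0000 [wait]  node(6,5) S=133.9120 payoff=0.0000 vs cont=0.0000 → 0.0000 [wait]  node(6,6) S=168.2597 payoff=0.0000 vs cont=0.0000 → 0.0000 [wait]  ⇒ S*(6)=67.5053
t_5: node(5,0) S=47.9288 payoff=43.8412 vs cont=42.3602 → 43.8412 [stop]  node(5,1) S=60.2223 payoff=31.5477 vs cont=30.0668 → 31.5477 [stop]  node(5,2) S=75.6690 payoff=16.1010 vs cont=14.7733 → 16.1010 [stop]  node(5,3) S=95.0777 payoff=0.0000 vs cont=3.2526 → 3.2526 [wait]  node(5,4) S=119.4646 payoff=0.0000 vs cont=0.0000 → 0.0000 [wait]  node(5,5) S=150.1066 payoff=0.0000 vs cont=0.0000 → 0.0000 [wait]  ⇒ S*(5)=75.6690
t_4: node(4,0) S=53.7251 payoff=38.0449 vs cont=36.5640 → 38.0449 [stop]  node(4,1) S=67.5053 payoff=24.2647 vs cont=22.7838 → 24.2647 [stop]  node(4,2) S=84.8200 payoff=6.9500 vs cont=8.9749 → 8.9749 [wait]  node(4,3) S=106.5759 payoff=0.0000 vs cont=1.4619 → 1.4619 [wait]  node(4,4) S=133.9120 payoff=0.0000 vs cont=0.0000 → 0.0000 [wait]  ⇒ S*(4)=67.5053
t_3: node(3,0) S=60.2223 payoff=31.5477 vs cont=30.0668 → 31.5477 [stop]  node(3,1) S=75.6690 payoff=16.1010 vs cont=15.7022 → 16.1010 [stop]  node(3,2) S=95.0777 payoff=0.0000 vs cont=4.8151 → 4.8151 [wait]  node(3,3) S=119.4646 payoff=0.0000 vs cont=0.6571 → 0.6571 [wait]  ⇒ S*(3)=75.6690
t_2: node(2,0) S=67.5053 payoff=24.2647 vs cont=22.7838 → 24.2647 [stop]  node(2,1) S=84.8200 payoff=6.9500 vs cont=9.8099 → 9.8099 [wait]  node(2,2) S=106.5759 payoff=0.0000 vs cont=2.5153 → 2.5153 [wait]  ⇒ S*(2)=67.5053
t_1: node(1,0) S=75.6690 payoff=16.1010 vs cont=16.1484 → 16.1484 [wait]  node(1,1) S=95.0777 payoff=0.0000 vs cont=5.7533 → 5.7533 [wait]  ⇒ S*(1)=-
t_0: node(0,0) S=84.8200 payoff=6.9500 vs cont=10.3326 → 10.3326 [wait]  ⇒ S*(0)=-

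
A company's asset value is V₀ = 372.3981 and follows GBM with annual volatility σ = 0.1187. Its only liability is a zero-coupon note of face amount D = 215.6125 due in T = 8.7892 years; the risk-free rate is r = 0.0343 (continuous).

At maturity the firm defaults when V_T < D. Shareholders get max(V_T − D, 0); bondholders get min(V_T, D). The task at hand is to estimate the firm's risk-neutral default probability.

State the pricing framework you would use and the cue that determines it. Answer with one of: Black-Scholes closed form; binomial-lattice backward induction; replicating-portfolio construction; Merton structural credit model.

Key observation: a levered firm with one bullet debt due at 8.7892 years is the canonical structural-credit setup: equity is a call on the firm's assets struck at the face value.

framework: Merton structural credit model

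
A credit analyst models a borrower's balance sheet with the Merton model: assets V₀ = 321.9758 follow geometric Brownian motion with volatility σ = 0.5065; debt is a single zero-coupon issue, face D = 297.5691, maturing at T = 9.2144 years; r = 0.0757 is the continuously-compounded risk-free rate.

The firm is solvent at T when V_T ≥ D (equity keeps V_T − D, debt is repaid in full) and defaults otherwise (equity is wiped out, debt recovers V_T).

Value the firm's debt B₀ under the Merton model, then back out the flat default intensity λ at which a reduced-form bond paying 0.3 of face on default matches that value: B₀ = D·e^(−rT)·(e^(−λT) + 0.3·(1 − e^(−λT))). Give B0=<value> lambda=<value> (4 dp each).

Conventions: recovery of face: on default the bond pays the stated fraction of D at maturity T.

B0=91.3000 lambda=0.0862

Apply the equity-as-call identities (strike 297.5691, horizon 9.2144 years):
d₁ = [ln(V₀/D) + (r + σ²/2)T] / (σ√T)
   = [ln(321.9758/297.5691) + (0.0757 + 0.5·0.5065²)·9.2144] / (0.5065·√9.2144)
   = [0.078830 + 1.879472] / 1.537492 = 1.273698
d₂ = d₁ − σ√T = 1.273698 − 1.537492 = -0.263794
N(d₁) = 0.898615,  N(d₂) = 0.395969,  e^(−rT) = 0.497813
E₀ = V₀·N(d₁) − D·e^(−rT)·N(d₂)
   = 321.9758·0.898615 − 297.5691·0.497813·0.395969 = 230.675763
B₀ = V₀ − E₀ = 321.9758 − 230.675763 = 91.300037
e^(−λT) = (B₀·e^(rT)/D − 0.3)/(1 − 0.3) = (91.3000·2.008785/297.5691 − 0.3)/0.7 = 0.45190629
λ = −ln(0.45190629)/9.2144 = 0.086200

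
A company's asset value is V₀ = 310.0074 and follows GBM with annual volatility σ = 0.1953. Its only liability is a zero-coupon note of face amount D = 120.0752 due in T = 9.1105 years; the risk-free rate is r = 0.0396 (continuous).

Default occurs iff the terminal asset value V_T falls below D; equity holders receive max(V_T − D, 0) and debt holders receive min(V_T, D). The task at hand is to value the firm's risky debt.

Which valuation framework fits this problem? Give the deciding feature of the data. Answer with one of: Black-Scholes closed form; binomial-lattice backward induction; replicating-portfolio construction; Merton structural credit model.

Key observation: with the firm-asset dynamics (V₀ = 310.0074) and a single zero-coupon liability of face 120.0752 given, debt value, spread, and default probability all derive from the option view of the balance sheet.

framework: Merton structural credit model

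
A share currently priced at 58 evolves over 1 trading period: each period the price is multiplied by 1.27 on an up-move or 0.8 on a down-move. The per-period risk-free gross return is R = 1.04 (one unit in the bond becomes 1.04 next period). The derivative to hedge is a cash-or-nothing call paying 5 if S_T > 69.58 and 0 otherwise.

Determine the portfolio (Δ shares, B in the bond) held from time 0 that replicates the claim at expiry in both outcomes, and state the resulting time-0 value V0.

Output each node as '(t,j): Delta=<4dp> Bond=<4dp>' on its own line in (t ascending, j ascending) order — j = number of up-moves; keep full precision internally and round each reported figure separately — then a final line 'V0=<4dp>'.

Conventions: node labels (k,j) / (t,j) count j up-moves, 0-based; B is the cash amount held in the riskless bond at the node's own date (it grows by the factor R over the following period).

(0,0): Delta=0.1834 Bond=-8.1833
V0=2.4550

The replicating-portfolio and risk-neutral prices coincide; use p* = (1.04−0.8)/(1.27−0.8) = 0.5106 for the latter.
Payoffs at expiry: V(1,0)=0.0000, V(1,1)=5.0000
(0,0): S=58.0000. Δ = (V_up−V_dn)/(S_up−S_dn) = (5.0000−0.0000)/(73.6600−46.4000) = 0.1834. V = [p*·5.0000 + (1−p*)·0.0000]/1.04 = 2.4550. B = V − Δ·S = -8.1833.
As a check, the time-0 holding Δ(0,0)·S0 + B(0,0) comes to 2.4550 — exactly V0.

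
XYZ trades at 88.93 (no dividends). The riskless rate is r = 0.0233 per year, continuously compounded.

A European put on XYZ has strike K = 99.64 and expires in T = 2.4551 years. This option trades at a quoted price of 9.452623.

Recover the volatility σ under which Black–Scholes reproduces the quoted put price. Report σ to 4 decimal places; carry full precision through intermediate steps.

At σ = 0.1146 the Black–Scholes value reproduces the quote:
σ√T = 0.1146·√2.4551 = 0.179564
d₁ = (ln(S/K) + (r+σ²/2)T) / (σ√T) = (ln(88.93/99.64) + (0.0233+0.1146²/2)·2.4551) / 0.179564 = (-0.113714 + 0.073325) / 0.179564 = -0.224927
d₂ = d₁ − σ√T = -0.224927 − 0.179564 = -0.404491
e^{−rT} = 0.944402
N(−d₁) = 0.588982,  N(−d₂) = 0.657074
V = K·e^{−rT}·N(−d₂) − S·N(−d₁) = 61.830774 − 52.378151 = 9.452623 (matching the quote); vega is positive throughout, so no other σ reproduces this price

sigma = 0.1146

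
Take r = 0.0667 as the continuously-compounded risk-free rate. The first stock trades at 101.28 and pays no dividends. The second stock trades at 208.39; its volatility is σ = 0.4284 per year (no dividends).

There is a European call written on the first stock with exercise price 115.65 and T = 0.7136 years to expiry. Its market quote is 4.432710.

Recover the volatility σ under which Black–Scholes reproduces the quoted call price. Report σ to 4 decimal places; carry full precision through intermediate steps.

sigma = 0.2292

At σ = 0.2292 the Black–Scholes value reproduces the quote:
σ√T = 0.2292·√0.7136 = 0.193616
d₁ = (ln(S/K) + (r+σ²/2)T) / (σ√T) = (ln(101.28/115.65) + (0.0667+0.2292²/2)·0.7136) / 0.193616 = (-0.132679 + 0.066341) / 0.193616 = -0.342629
d₂ = d₁ − σ√T = -0.342629 − 0.193616 = -0.536246
e^{−rT} = 0.953518
N(d₁) = 0.365939,  N(d₂) = 0.295894
V = S·N(d₁) − K·e^{−rT}·N(d₂) = 37.062264 − 32.629553 = 4.432710 (matching the quote); vega is positive throughout, so no other σ reproduces this price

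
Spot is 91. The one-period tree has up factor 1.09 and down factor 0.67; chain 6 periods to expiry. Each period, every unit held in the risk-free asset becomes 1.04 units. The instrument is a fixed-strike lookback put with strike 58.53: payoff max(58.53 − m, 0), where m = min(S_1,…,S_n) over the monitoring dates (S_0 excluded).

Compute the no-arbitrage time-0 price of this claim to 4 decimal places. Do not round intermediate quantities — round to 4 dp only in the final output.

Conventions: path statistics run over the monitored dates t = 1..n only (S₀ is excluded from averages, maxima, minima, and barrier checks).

With p* = (R−d)/(u−d) = 0.8810, sum probability × payoff across the paths and divide by R^6.
Enumerate all 2^6 = 64 price paths (U = up ×1.09, D = down ×0.67); each path with k up-moves has probability p*^k·(1−p*)^(6−k).
DDDDDD: m=8.2317, payoff=50.2983, prob=0.000003
UDDDDD: m=13.3919, payoff=45.1381, prob=0.000021
DUDDDD: m=13.3919, payoff=45.1381, prob=0.000021
UUDDDD: m=21.7868, payoff=36.7432, prob=0.000156
DDUDDD: m=13.3919, payoff=45.1381, prob=0.000021
UDUDDD: m=21.7868, payoff=36.7432, prob=0.000156
DUUDDD: m=21.7868, payoff=36.7432, prob=0.000156
UUUDDD: m=35.4442, payoff=23.0858, prob=0.001154
DDDUDD: m=13.3919, payoff=45.1381, prob=0.000021
UDDUDD: m=21.7868, payoff=36.7432, prob=0.000156
DUDUDD: m=21.7868, payoff=36.7432, prob=0.000156
UUDUDD: m=35.4442, payoff=23.0858, prob=0.001154
DDUUDD: m=21.7868, payoff=36.7432, prob=0.000156
UDUUDD: m=35.4442, payoff=23.0858, prob=0.001154
DUUUDD: m=35.4442, payoff=23.0858, prob=0.001154
UUUUDD: m=57.6630, payoff=0.8670, prob=0.008536
DDDDUD: m=13.3919, payoff=45.1381, prob=0.000021
UDDDUD: m=21.7868, payoff=36.7432, prob=0.000156
DUDDUD: m=21.7868, payoff=36.7432, prob=0.000156
UUDDUD: m=35.4442, payoff=23.0858, prob=0.001154
DDUDUD: m=21.7868, payoff=36.7432, prob=0.000156
UDUDUD: m=35.4442, payoff=23.0858, prob=0.001154
DUUDUD: m=35.4442, payoff=23.0858, prob=0.001154
UUUDUD: m=57.6630, payoff=0.8670, prob=0.008536
DDDUUD: m=21.7868, payoff=36.7432, prob=0.000156
UDDUUD: m=35.4442, payoff=23.0858, prob=0.001154
DUDUUD: m=35.4442, payoff=23.0858, prob=0.001154
UUDUUD: m=57.6630, payoff=0.8670, prob=0.008536
DDUUUD: m=35.4442, payoff=23.0858, prob=0.001154
UDUUUD: m=57.6630, payoff=0.8670, prob=0.008536
DUUUUD: m=57.6630, payoff=0.8670, prob=0.008536
UUUUUD: m=93.8099, payoff=0.0000, prob=0.063166
DDDDDU: m=12.2861, payoff=46.2439, prob=0.000021
UDDDDU: m=19.9879, payoff=38.5421, prob=0.000156
DUDDDU: m=19.9879, payoff=38.5421, prob=0.000156
UUDDDU: m=32.5176, payoff=26.0124, prob=0.001154
DDUDDU: m=19.9879, payoff=38.5421, prob=0.000156
UDUDDU: m=32.5176, payoff=26.0124, prob=0.001154
DUUDDU: m=32.5176, payoff=26.0124, prob=0.001154
UUUDDU: m=52.9018, payoff=5.6282, prob=0.008536
DDDUDU: m=19.9879, payoff=38.5421, prob=0.000156
UDDUDU: m=32.5176, payoff=26.0124, prob=0.001154
DUDUDU: m=32.5176, payoff=26.0124, prob=0.001154
UUDUDU: m=52.9018, payoff=5.6282, prob=0.008536
DDUUDU: m=32.5176, payoff=26.0124, prob=0.001154
UDUUDU: m=52.9018, payoff=5.6282, prob=0.008536
DUUUDU: m=52.9018, payoff=5.6282, prob=0.008536
UUUUDU: m=86.0641, payoff=0.0000, prob=0.063166
DDDDUU: m=18.3375, payoff=40.1925, prob=0.000156
UDDDUU: m=29.8327, payoff=28.6973, prob=0.001154
DUDDUU: m=29.8327, payoff=28.6973, prob=0.001154
UUDDUU: m=48.5338, payoff=9.9962, prob=0.008536
DDUDUU: m=29.8327, payoff=28.6973, prob=0.001154
UDUDUU: m=48.5338, payoff=9.9962, prob=0.008536
DUUDUU: m=48.5338, payoff=9.9962, prob=0.008536
UUUDUU: m=78.9579, payoff=0.0000, prob=0.063166
DDDUUU: m=27.3694, payoff=31.1606, prob=0.001154
UDDUUU: m=44.5264, payoff=14.0036, prob=0.008536
DUDUUU: m=44.5264, payoff=14.0036, prob=0.008536
UUDUUU: m=72.4385, payoff=0.0000, prob=0.063166
DDUUUU: m=40.8499, payoff=17.6801, prob=0.008536
UDUUUU: m=66.4573, payoff=0.0000, prob=0.063166
DUUUUU: m=60.9700, payoff=0.0000, prob=0.063166
UUUUUU: m=99.1900, payoff=0.0000, prob=0.467428
Price = Σ prob·payoff / R^6 = 1.550161 / 1.265319 = 1.2251

price = 1.2251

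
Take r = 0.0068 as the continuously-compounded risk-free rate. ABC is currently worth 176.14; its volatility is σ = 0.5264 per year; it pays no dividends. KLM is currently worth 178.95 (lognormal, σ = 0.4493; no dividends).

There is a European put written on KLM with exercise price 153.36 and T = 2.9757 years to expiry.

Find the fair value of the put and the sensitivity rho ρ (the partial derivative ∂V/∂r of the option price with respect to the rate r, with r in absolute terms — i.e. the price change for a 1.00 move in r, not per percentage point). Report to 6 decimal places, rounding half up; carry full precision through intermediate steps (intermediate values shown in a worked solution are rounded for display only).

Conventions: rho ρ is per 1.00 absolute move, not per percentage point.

σ√T = 0.4493·√2.9757 = 0.775052
d₁ = (ln(S/K) + (r+σ²/2)T) / (σ√T) = (ln(178.95/153.36) + (0.0068+0.4493²/2)·2.9757) / 0.775052 = (0.154318 + 0.320588) / 0.775052 = 0.612741
d₂ = d₁ − σ√T = 0.612741 − 0.775052 = -0.162312
e^{−rT} = 0.979969
N(−d₁) = 0.270024,  N(−d₂) = 0.564470
Put price V = K·e^{−rT}·N(−d₂) − S·N(−d₁) = 84.833017 − 48.320775 = 36.512242
ρ = −K·T·e^{−rT}·N(−d₂) = -252.437608

price = 36.512242
ρ = -252.437608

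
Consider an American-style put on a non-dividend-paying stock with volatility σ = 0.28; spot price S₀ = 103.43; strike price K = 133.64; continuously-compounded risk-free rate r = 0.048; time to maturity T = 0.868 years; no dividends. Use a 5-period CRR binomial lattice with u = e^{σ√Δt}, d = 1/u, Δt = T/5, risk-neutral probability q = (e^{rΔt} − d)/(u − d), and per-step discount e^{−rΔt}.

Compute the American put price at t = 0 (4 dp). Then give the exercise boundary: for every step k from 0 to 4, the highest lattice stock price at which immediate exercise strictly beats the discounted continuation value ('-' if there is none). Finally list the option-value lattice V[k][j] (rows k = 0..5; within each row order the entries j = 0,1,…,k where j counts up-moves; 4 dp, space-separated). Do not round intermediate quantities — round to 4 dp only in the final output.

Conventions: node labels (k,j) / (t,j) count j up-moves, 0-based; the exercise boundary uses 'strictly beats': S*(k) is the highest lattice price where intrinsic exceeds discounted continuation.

Δt=0.17360  u=1.12374  d=0.88989  q=0.50665  discount=0.99170
step 5 (expiry): payoffs max(K−S,0) = 75.9213 60.7533 41.5992 17.4115 0.0000 0.0000
step 4: (k=4,j=0): S=64.8608, K−S=68.7792, hold=67.6702 ⇒ V=68.7792 exercise | (k=4,j=1): S=81.9057, K−S=51.7343, hold=50.6253 ⇒ V=51.7343 exercise | (k=4,j=2): S=103.4300, K−S=30.2100, hold=29.1010 ⇒ V=30.2100 exercise | (k=4,j=3): S=130.6107, K−S=3.0293, hold=8.5187 ⇒ V=8.5187 continue | (k=4,j=4): S=164.9342, K−S=0.0000, hold=0.0000 ⇒ V=0.0000 continue  boundary S*=103.4300
step 3: (k=3,j=0): S=72.8867, K−S=60.7533, hold=59.6443 ⇒ V=60.7533 exercise | (k=3,j=1): S=92.0408, K−S=41.5992, hold=40.4902 ⇒ V=41.5992 exercise | (k=3,j=2): S=116.2285, K−S=17.4115, hold=19.0607 ⇒ V=19.0607 continue | (k=3,j=3): S=146.7725, K−S=0.0000, hold=4.1678 ⇒ V=4.1678 continue  boundary S*=92.0408
step 2: (k=2,j=0): S=81.9057, K−S=51.7343, hold=50.6253 ⇒ V=51.7343 exercise | (k=2,j=1): S=103.4300, K−S=30.2100, hold=29.9296 ⇒ V=30.2100 exercise | (k=2,j=2): S=130.6107, K−S=3.0293, hold=11.4197 ⇒ V=11.4197 continue  boundary S*=103.4300
step 1: (k=1,j=0): S=92.0408, K−S=41.5992, hold=40.4902 ⇒ V=41.5992 exercise | (k=1,j=1): S=116.2285, K−S=17.4115, hold=20.5182 ⇒ V=20.5182 continue  boundary S*=92.0408
step 0: (k=0,j=0): S=103.4300, K−S=30.2100, hold=30.6620 ⇒ V=30.6620 continue  boundary S*=-

price = 30.6620
boundary = - 92.0408 103.4300 92.0408 103.4300
tree:
30.6620
41.5992 20.5182
51.7343 30.2100 11.4197
60.7533 41.5992 19.0607 4.1678
68.7792 51.7343 30.2100 8.5187 0.0000
75.9213 60.7533 41.5992 17.4115 0.0000 0.0000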